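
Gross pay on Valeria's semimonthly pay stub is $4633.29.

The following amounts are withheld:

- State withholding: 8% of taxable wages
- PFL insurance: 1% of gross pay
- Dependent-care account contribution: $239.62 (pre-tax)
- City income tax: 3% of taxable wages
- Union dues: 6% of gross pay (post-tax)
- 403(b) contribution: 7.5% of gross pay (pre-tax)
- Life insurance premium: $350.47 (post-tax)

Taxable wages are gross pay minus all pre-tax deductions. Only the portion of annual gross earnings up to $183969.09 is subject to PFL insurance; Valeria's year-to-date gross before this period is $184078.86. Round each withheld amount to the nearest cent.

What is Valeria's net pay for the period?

403(b) contribution: $4633.29 × 0.075 = $347.50
Dependent-care account contribution: $239.62
Pre-tax total = $347.50 + $239.62 = $587.12
Taxable wages = $4633.29 − $587.12 = $4046.17
State withholding: $4046.17 × 0.08 = $323.69
City income tax: $4046.17 × 0.03 = $121.39
PFL insurance: annual cap $183969.09 already reached (YTD $184078.86), so $0.00
Union dues: $4633.29 × 0.06 = $278.00
Life insurance premium: $350.47
Total deductions = $347.50 + $239.62 + $323.69 + $121.39 + $0.00 + $278.00 + $350.47 = $1660.67
Net pay = $4633.29 − $1660.67 = $2972.62

$2972.62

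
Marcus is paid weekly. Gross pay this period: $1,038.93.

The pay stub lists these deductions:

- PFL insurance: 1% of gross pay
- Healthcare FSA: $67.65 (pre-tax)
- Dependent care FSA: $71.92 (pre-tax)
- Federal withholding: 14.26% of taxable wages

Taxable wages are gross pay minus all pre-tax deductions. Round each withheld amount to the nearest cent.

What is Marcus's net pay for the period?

Dependent care FSA: $71.92
Healthcare FSA: $67.65
Pre-tax total = $71.92 + $67.65 = $139.57
Taxable wages = $1,038.93 − $139.57 = $899.36
Federal withholding: $899.36 × 0.1426 = $128.25
PFL insurance: $1,038.93 × 0.01 = $10.39
Total deductions = $71.92 + $67.65 + $128.25 + $10.39 = $278.21
Net pay = $1,038.93 − $278.21 = $760.72

$760.72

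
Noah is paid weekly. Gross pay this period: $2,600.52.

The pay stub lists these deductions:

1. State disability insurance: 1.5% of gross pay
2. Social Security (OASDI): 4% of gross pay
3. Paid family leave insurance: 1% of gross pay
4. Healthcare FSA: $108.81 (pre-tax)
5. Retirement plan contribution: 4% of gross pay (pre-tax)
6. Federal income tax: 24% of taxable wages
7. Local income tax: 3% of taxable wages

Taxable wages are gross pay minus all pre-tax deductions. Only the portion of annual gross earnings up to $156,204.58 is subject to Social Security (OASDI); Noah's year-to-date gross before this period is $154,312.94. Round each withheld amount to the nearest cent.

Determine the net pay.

$1,602.32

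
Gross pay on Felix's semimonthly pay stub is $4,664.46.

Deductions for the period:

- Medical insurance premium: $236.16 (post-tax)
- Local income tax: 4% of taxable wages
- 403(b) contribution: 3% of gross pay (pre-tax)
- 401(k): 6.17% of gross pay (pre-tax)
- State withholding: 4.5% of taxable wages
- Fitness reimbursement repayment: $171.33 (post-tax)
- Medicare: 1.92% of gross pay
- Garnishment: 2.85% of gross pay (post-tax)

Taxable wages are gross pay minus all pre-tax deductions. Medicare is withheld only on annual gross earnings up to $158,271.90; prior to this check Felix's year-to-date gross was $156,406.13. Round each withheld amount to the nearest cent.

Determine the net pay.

$3,300.36

403(b) contribution: $4,664.46 × 0.03 = $139.93
401(k): $4,664.46 × 0.0617 = $287.80
Pre-tax total = $139.93 + $287.80 = $427.73
Taxable wages = $4,664.46 − $427.73 = $4,236.73
Local income tax: $4,236.73 × 0.04 = $169.47
State withholding: $4,236.73 × 0.045 = $190.65
Medicare: only $158,271.90 − $156,406.13 = $1,865.77 of this check is subject → $1,865.77 × 0.0192 = $35.82
Garnishment: $4,664.46 × 0.0285 = $132.94
Fitness reimbursement repayment: $171.33
Medical insurance premium: $236.16
Total deductions = $139.93 + $287.80 + $169.47 + $190.65 + $35.82 + $132.94 + $171.33 + $236.16 = $1,364.10
Net pay = $4,664.46 − $1,364.10 = $3,300.36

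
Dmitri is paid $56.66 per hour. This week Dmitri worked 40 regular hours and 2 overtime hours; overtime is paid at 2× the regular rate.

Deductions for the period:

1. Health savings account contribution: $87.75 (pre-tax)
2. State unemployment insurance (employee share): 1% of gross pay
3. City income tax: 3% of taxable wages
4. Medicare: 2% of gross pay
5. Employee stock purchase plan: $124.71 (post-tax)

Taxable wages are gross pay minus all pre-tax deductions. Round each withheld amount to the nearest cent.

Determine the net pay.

$2,133.63

Regular pay: 40 × $56.66 = $2,266.40
Overtime pay: 2 × $56.66 × 2 = $226.64
Gross pay = $2,266.40 + $226.64 = $2,493.04
Health savings account contribution: $87.75
Taxable wages = $2,493.04 − $87.75 = $2,405.29
City income tax: $2,405.29 × 0.03 = $72.16
State unemployment insurance (employee share): $2,493.04 × 0.01 = $24.93
Medicare: $2,493.04 × 0.02 = $49.86
Employee stock purchase plan: $124.71
Total deductions = $87.75 + $72.16 + $24.93 + $49.86 + $124.71 = $359.41
Net pay = $2,493.04 − $359.41 = $2,133.63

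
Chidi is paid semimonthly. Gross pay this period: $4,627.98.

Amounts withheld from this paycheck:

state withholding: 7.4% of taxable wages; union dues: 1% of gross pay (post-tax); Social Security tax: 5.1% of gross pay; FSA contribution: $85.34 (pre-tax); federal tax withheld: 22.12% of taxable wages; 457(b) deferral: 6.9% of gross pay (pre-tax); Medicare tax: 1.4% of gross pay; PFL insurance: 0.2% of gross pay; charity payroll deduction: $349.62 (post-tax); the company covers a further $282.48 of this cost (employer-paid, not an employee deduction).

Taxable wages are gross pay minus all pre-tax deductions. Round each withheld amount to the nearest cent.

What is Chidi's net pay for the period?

$2,270.61

FSA contribution: $85.34
457(b) deferral: $4,627.98 × 0.069 = $319.33
Pre-tax total = $85.34 + $319.33 = $404.67
Taxable wages = $4,627.98 − $404.67 = $4,223.31
Federal tax withheld: $4,223.31 × 0.2212 = $934.20
State withholding: $4,223.31 × 0.074 = $312.52
Medicare tax: $4,627.98 × 0.014 = $64.79
Social Security tax: $4,627.98 × 0.051 = $236.03
PFL insurance: $4,627.98 × 0.002 = $9.26
Union dues: $4,627.98 × 0.01 = $46.28
Charity payroll deduction: $349.62
(Employer's $282.48 toward charity payroll deduction is not withheld from the employee.)
Total deductions = $85.34 + $319.33 + $934.20 + $312.52 + $64.79 + $236.03 + $9.26 + $46.28 + $349.62 = $2,357.37
Net pay = $4,627.98 − $2,357.37 = $2,270.61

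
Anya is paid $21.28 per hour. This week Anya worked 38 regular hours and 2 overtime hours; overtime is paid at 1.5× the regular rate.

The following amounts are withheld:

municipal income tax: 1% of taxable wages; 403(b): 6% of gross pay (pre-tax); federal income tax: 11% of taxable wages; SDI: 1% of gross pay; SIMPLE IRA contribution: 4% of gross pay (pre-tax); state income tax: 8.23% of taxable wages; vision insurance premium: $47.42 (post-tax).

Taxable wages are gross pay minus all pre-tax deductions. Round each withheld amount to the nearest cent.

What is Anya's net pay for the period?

Regular pay: 38 × $21.28 = $808.64
Overtime pay: 2 × $21.28 × 1.5 = $63.84
Gross pay = $808.64 + $63.84 = $872.48
403(b): $872.48 × 0.06 = $52.35
SIMPLE IRA contribution: $872.48 × 0.04 = $34.90
Pre-tax total = $52.35 + $34.90 = $87.25
Taxable wages = $872.48 − $87.25 = $785.23
Federal income tax: $785.23 × 0.11 = $86.38
State income tax: $785.23 × 0.0823 = $64.62
Municipal income tax: $785.23 × 0.01 = $7.85
SDI: $872.48 × 0.01 = $8.72
Vision insurance premium: $47.42
Total deductions = $52.35 + $34.90 + $86.38 + $64.62 + $7.85 + $8.72 + $47.42 = $302.24
Net pay = $872.48 − $302.24 = $570.24

$570.24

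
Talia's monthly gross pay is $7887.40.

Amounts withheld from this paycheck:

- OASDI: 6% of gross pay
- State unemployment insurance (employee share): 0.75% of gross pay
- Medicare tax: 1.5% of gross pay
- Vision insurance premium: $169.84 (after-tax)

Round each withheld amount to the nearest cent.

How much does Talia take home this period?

$7066.85

State unemployment insurance (employee share): $7887.40 × 0.0075 = $59.16
OASDI: $7887.40 × 0.06 = $473.24
Medicare tax: $7887.40 × 0.015 = $118.31
Vision insurance premium: $169.84
Total deductions = $59.16 + $473.24 + $118.31 + $169.84 = $820.55
Net pay = $7887.40 − $820.55 = $7066.85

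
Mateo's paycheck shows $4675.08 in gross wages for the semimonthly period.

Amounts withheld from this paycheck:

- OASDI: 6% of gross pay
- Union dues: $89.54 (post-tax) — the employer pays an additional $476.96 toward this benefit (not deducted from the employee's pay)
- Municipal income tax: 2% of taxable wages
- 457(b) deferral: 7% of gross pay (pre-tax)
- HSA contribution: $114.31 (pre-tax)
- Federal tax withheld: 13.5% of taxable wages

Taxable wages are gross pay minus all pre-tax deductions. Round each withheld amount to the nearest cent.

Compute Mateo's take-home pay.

$3207.28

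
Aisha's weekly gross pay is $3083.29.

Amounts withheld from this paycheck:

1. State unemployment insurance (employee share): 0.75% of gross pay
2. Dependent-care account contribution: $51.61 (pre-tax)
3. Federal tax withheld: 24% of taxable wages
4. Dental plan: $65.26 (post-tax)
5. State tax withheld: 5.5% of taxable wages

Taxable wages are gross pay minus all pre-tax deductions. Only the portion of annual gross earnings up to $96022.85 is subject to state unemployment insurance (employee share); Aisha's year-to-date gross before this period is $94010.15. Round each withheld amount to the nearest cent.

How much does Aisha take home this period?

$2056.98

Dependent-care account contribution: $51.61
Taxable wages = $3083.29 − $51.61 = $3031.68
State tax withheld: $3031.68 × 0.055 = $166.74
Federal tax withheld: $3031.68 × 0.24 = $727.60
State unemployment insurance (employee share): only $96022.85 − $94010.15 = $2012.70 of this check is subject → $2012.70 × 0.0075 = $15.10
Dental plan: $65.26
Total deductions = $51.61 + $166.74 + $727.60 + $15.10 + $65.26 = $1026.31
Net pay = $3083.29 − $1026.31 = $2056.98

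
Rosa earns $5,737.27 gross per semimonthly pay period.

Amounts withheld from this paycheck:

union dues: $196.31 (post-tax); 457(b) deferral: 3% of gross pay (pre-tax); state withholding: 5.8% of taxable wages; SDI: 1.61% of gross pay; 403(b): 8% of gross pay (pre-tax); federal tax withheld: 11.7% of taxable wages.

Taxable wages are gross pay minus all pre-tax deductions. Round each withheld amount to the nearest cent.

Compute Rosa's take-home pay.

$3,923.91

457(b) deferral: $5,737.27 × 0.03 = $172.12
403(b): $5,737.27 × 0.08 = $458.98
Pre-tax total = $172.12 + $458.98 = $631.10
Taxable wages = $5,737.27 − $631.10 = $5,106.17
Federal tax withheld: $5,106.17 × 0.117 = $597.42
State withholding: $5,106.17 × 0.058 = $296.16
SDI: $5,737.27 × 0.0161 = $92.37
Union dues: $196.31
Total deductions = $172.12 + $458.98 + $597.42 + $296.16 + $92.37 + $196.31 = $1,813.36
Net pay = $5,737.27 − $1,813.36 = $3,923.91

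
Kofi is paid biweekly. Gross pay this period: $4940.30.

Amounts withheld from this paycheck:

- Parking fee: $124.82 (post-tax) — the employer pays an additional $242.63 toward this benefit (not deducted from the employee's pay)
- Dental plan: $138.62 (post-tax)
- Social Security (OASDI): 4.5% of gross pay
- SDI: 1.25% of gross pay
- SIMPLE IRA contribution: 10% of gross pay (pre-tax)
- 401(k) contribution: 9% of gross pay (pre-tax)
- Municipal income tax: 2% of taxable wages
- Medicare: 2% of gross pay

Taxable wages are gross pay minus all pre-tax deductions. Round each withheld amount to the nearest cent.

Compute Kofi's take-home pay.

SIMPLE IRA contribution: $4940.30 × 0.1 = $494.03
401(k) contribution: $4940.30 × 0.09 = $444.63
Pre-tax total = $494.03 + $444.63 = $938.66
Taxable wages = $4940.30 − $938.66 = $4001.64
Municipal income tax: $4001.64 × 0.02 = $80.03
Medicare: $4940.30 × 0.02 = $98.81
Social Security (OASDI): $4940.30 × 0.045 = $222.31
SDI: $4940.30 × 0.0125 = $61.75
Dental plan: $138.62
Parking fee: $124.82
(Employer's $242.63 toward parking fee is not withheld from the employee.)
Total deductions = $494.03 + $444.63 + $80.03 + $98.81 + $222.31 + $61.75 + $138.62 + $124.82 = $1665.00
Net pay = $4940.30 − $1665.00 = $3275.30

$3275.30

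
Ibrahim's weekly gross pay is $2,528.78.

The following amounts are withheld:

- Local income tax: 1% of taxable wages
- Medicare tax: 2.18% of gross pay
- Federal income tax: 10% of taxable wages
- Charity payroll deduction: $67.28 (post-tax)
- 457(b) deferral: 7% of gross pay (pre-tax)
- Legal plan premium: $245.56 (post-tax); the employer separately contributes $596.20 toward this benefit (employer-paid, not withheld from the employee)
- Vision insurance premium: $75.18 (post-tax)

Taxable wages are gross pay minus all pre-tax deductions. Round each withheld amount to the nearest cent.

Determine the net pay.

$1,649.92

457(b) deferral: $2,528.78 × 0.07 = $177.01
Taxable wages = $2,528.78 − $177.01 = $2,351.77
Local income tax: $2,351.77 × 0.01 = $23.52
Federal income tax: $2,351.77 × 0.1 = $235.18
Medicare tax: $2,528.78 × 0.0218 = $55.13
Legal plan premium: $245.56
Vision insurance premium: $75.18
Charity payroll deduction: $67.28
(Employer's $596.20 toward legal plan premium is not withheld from the employee.)
Total deductions = $177.01 + $23.52 + $235.18 + $55.13 + $245.56 + $75.18 + $67.28 = $878.86
Net pay = $2,528.78 − $878.86 = $1,649.92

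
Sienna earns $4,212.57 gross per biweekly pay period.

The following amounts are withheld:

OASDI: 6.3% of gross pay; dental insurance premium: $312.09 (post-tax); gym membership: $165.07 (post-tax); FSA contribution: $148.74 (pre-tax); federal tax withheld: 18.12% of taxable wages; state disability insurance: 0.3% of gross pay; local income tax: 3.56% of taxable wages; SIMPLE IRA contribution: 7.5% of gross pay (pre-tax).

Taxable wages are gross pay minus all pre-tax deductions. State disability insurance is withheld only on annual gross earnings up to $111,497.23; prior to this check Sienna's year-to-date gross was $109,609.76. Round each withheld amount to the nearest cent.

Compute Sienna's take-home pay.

$2,187.14

FSA contribution: $148.74
SIMPLE IRA contribution: $4,212.57 × 0.075 = $315.94
Pre-tax total = $148.74 + $315.94 = $464.68
Taxable wages = $4,212.57 − $464.68 = $3,747.89
Federal tax withheld: $3,747.89 × 0.1812 = $679.12
Local income tax: $3,747.89 × 0.0356 = $133.42
State disability insurance: only $111,497.23 − $109,609.76 = $1,887.47 of this check is subject → $1,887.47 × 0.003 = $5.66
OASDI: $4,212.57 × 0.063 = $265.39
Gym membership: $165.07
Dental insurance premium: $312.09
Total deductions = $148.74 + $315.94 + $679.12 + $133.42 + $5.66 + $265.39 + $165.07 + $312.09 = $2,025.43
Net pay = $4,212.57 − $2,025.43 = $2,187.14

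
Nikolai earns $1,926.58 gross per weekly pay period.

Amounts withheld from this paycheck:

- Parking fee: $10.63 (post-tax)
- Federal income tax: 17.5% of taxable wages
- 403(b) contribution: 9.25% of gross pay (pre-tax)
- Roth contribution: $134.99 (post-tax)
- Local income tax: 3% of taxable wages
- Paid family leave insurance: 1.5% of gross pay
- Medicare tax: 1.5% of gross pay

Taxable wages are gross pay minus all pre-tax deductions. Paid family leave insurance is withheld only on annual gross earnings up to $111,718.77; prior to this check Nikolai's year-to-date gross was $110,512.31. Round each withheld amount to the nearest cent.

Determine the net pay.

$1,197.34

403(b) contribution: $1,926.58 × 0.0925 = $178.21
Taxable wages = $1,926.58 − $178.21 = $1,748.37
Federal income tax: $1,748.37 × 0.175 = $305.96
Local income tax: $1,748.37 × 0.03 = $52.45
Paid family leave insurance: only $111,718.77 − $110,512.31 = $1,206.46 of this check is subject → $1,206.46 × 0.015 = $18.10
Medicare tax: $1,926.58 × 0.015 = $28.90
Parking fee: $10.63
Roth contribution: $134.99
Total deductions = $178.21 + $305.96 + $52.45 + $18.10 + $28.90 + $10.63 + $134.99 = $729.24
Net pay = $1,926.58 − $729.24 = $1,197.34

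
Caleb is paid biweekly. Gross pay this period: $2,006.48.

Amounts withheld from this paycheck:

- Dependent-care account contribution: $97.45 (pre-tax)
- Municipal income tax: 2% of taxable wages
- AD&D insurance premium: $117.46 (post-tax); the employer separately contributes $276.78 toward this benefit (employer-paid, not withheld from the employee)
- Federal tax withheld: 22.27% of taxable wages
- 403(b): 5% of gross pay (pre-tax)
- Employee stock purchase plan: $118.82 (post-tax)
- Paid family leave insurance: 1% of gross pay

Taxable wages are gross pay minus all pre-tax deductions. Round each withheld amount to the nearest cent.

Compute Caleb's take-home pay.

$1,113.40

403(b): $2,006.48 × 0.05 = $100.32
Dependent-care account contribution: $97.45
Pre-tax total = $100.32 + $97.45 = $197.77
Taxable wages = $2,006.48 − $197.77 = $1,808.71
Municipal income tax: $1,808.71 × 0.02 = $36.17
Federal tax withheld: $1,808.71 × 0.2227 = $402.80
Paid family leave insurance: $2,006.48 × 0.01 = $20.06
Employee stock purchase plan: $118.82
AD&D insurance premium: $117.46
(Employer's $276.78 toward AD&D insurance premium is not withheld from the employee.)
Total deductions = $100.32 + $97.45 + $36.17 + $402.80 + $20.06 + $118.82 + $117.46 = $893.08
Net pay = $2,006.48 − $893.08 = $1,113.40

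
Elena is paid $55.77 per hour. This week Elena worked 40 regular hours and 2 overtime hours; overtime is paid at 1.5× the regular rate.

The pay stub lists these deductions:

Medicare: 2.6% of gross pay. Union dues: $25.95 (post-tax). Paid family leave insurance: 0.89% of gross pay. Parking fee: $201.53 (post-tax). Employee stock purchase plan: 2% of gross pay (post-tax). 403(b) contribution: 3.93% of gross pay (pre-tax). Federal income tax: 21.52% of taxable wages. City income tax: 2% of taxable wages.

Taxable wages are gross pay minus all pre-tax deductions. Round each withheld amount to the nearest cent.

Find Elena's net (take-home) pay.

Regular pay: 40 × $55.77 = $2,230.80
Overtime pay: 2 × $55.77 × 1.5 = $167.31
Gross pay = $2,230.80 + $167.31 = $2,398.11
403(b) contribution: $2,398.11 × 0.0393 = $94.25
Taxable wages = $2,398.11 − $94.25 = $2,303.86
Federal income tax: $2,303.86 × 0.2152 = $495.79
City income tax: $2,303.86 × 0.02 = $46.08
Paid family leave insurance: $2,398.11 × 0.0089 = $21.34
Medicare: $2,398.11 × 0.026 = $62.35
Union dues: $25.95
Parking fee: $201.53
Employee stock purchase plan: $2,398.11 × 0.02 = $47.96
Total deductions = $94.25 + $495.79 + $46.08 + $21.34 + $62.35 + $25.95 + $201.53 + $47.96 = $995.25
Net pay = $2,398.11 − $995.25 = $1,402.86

$1,402.86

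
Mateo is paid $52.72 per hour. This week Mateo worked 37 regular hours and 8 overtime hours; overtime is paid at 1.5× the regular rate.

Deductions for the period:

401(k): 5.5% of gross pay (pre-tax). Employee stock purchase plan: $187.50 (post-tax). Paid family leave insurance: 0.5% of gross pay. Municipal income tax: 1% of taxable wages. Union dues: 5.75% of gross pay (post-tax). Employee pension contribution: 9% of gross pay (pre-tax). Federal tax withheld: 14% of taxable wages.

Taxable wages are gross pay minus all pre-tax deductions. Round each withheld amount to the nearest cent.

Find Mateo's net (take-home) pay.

$1,528.43

Regular pay: 37 × $52.72 = $1,950.64
Overtime pay: 8 × $52.72 × 1.5 = $632.64
Gross pay = $1,950.64 + $632.64 = $2,583.28
Employee pension contribution: $2,583.28 × 0.09 = $232.50
401(k): $2,583.28 × 0.055 = $142.08
Pre-tax total = $232.50 + $142.08 = $374.58
Taxable wages = $2,583.28 − $374.58 = $2,208.70
Federal tax withheld: $2,208.70 × 0.14 = $309.22
Municipal income tax: $2,208.70 × 0.01 = $22.09
Paid family leave insurance: $2,583.28 × 0.005 = $12.92
Employee stock purchase plan: $187.50
Union dues: $2,583.28 × 0.0575 = $148.54
Total deductions = $232.50 + $142.08 + $309.22 + $22.09 + $12.92 + $187.50 + $148.54 = $1,054.85
Net pay = $2,583.28 − $1,054.85 = $1,528.43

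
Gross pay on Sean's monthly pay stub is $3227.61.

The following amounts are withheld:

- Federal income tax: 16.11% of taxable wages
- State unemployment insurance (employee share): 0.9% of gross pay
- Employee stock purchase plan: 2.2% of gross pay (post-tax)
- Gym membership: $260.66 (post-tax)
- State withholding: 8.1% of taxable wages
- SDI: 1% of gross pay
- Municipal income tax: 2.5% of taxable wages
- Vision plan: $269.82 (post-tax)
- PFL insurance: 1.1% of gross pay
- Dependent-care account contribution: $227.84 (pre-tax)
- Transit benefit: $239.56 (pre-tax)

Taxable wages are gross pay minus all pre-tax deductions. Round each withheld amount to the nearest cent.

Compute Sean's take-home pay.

$1324.63

Transit benefit: $239.56
Dependent-care account contribution: $227.84
Pre-tax total = $239.56 + $227.84 = $467.40
Taxable wages = $3227.61 − $467.40 = $2760.21
Federal income tax: $2760.21 × 0.1611 = $444.67
State withholding: $2760.21 × 0.081 = $223.58
Municipal income tax: $2760.21 × 0.025 = $69.01
State unemployment insurance (employee share): $3227.61 × 0.009 = $29.05
SDI: $3227.61 × 0.01 = $32.28
PFL insurance: $3227.61 × 0.011 = $35.50
Gym membership: $260.66
Vision plan: $269.82
Employee stock purchase plan: $3227.61 × 0.022 = $71.01
Total deductions = $239.56 + $227.84 + $444.67 + $223.58 + $69.01 + $29.05 + $32.28 + $35.50 + $260.66 + $269.82 + $71.01 = $1902.98
Net pay = $3227.61 − $1902.98 = $1324.63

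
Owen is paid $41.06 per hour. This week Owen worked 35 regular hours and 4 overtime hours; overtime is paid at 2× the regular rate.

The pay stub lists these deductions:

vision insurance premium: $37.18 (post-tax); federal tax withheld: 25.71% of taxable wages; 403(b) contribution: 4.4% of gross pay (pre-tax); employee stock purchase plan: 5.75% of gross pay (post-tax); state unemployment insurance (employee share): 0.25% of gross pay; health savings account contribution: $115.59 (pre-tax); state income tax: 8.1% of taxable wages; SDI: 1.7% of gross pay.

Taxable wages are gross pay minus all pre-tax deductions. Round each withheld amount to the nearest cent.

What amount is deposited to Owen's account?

$867.58

Regular pay: 35 × $41.06 = $1,437.10
Overtime pay: 4 × $41.06 × 2 = $328.48
Gross pay = $1,437.10 + $328.48 = $1,765.58
Health savings account contribution: $115.59
403(b) contribution: $1,765.58 × 0.044 = $77.69
Pre-tax total = $115.59 + $77.69 = $193.28
Taxable wages = $1,765.58 − $193.28 = $1,572.30
State income tax: $1,572.30 × 0.081 = $127.36
Federal tax withheld: $1,572.30 × 0.2571 = $404.24
State unemployment insurance (employee share): $1,765.58 × 0.0025 = $4.41
SDI: $1,765.58 × 0.017 = $30.01
Employee stock purchase plan: $1,765.58 × 0.0575 = $101.52
Vision insurance premium: $37.18
Total deductions = $115.59 + $77.69 + $127.36 + $404.24 + $4.41 + $30.01 + $101.52 + $37.18 = $898.00
Net pay = $1,765.58 − $898.00 = $867.58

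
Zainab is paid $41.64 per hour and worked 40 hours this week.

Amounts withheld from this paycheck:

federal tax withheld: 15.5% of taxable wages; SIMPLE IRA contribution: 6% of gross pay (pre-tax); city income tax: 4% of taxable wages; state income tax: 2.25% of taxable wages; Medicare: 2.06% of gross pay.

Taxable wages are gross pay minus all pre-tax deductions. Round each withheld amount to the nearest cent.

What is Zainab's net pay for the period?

$1190.81

Gross pay: 40 × $41.64 = $1665.60
SIMPLE IRA contribution: $1665.60 × 0.06 = $99.94
Taxable wages = $1665.60 − $99.94 = $1565.66
City income tax: $1565.66 × 0.04 = $62.63
State income tax: $1565.66 × 0.0225 = $35.23
Federal tax withheld: $1565.66 × 0.155 = $242.68
Medicare: $1665.60 × 0.0206 = $34.31
Total deductions = $99.94 + $62.63 + $35.23 + $242.68 + $34.31 = $474.79
Net pay = $1665.60 − $474.79 = $1190.81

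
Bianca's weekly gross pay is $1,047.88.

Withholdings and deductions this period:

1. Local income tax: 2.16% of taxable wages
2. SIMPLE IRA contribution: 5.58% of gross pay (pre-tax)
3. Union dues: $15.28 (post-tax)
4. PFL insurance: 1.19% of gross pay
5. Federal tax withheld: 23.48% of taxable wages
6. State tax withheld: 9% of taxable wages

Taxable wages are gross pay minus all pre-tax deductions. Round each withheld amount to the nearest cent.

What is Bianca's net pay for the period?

SIMPLE IRA contribution: $1,047.88 × 0.0558 = $58.47
Taxable wages = $1,047.88 − $58.47 = $989.41
Local income tax: $989.41 × 0.0216 = $21.37
State tax withheld: $989.41 × 0.09 = $89.05
Federal tax withheld: $989.41 × 0.2348 = $232.31
PFL insurance: $1,047.88 × 0.0119 = $12.47
Union dues: $15.28
Total deductions = $58.47 + $21.37 + $89.05 + $232.31 + $12.47 + $15.28 = $428.95
Net pay = $1,047.88 − $428.95 = $618.93

$618.93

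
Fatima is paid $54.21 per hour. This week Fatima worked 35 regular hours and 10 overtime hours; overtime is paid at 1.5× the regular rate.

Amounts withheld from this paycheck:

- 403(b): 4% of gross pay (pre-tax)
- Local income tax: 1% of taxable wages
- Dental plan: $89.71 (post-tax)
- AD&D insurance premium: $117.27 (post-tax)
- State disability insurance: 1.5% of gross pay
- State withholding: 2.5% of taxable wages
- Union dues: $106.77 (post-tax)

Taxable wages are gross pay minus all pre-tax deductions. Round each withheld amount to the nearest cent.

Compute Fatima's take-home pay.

$2,156.60

Regular pay: 35 × $54.21 = $1,897.35
Overtime pay: 10 × $54.21 × 1.5 = $813.15
Gross pay = $1,897.35 + $813.15 = $2,710.50
403(b): $2,710.50 × 0.04 = $108.42
Taxable wages = $2,710.50 − $108.42 = $2,602.08
Local income tax: $2,602.08 × 0.01 = $26.02
State withholding: $2,602.08 × 0.025 = $65.05
State disability insurance: $2,710.50 × 0.015 = $40.66
AD&D insurance premium: $117.27
Union dues: $106.77
Dental plan: $89.71
Total deductions = $108.42 + $26.02 + $65.05 + $40.66 + $117.27 + $106.77 + $89.71 = $553.90
Net pay = $2,710.50 − $553.90 = $2,156.60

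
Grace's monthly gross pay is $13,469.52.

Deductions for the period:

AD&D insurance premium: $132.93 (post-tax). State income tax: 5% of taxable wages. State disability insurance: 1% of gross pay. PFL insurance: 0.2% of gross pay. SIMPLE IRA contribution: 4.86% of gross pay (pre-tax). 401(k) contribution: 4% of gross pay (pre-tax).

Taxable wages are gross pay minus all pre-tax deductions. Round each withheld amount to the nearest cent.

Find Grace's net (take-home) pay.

$11,367.74

SIMPLE IRA contribution: $13,469.52 × 0.0486 = $654.62
401(k) contribution: $13,469.52 × 0.04 = $538.78
Pre-tax total = $654.62 + $538.78 = $1,193.40
Taxable wages = $13,469.52 − $1,193.40 = $12,276.12
State income tax: $12,276.12 × 0.05 = $613.81
PFL insurance: $13,469.52 × 0.002 = $26.94
State disability insurance: $13,469.52 × 0.01 = $134.70
AD&D insurance premium: $132.93
Total deductions = $654.62 + $538.78 + $613.81 + $26.94 + $134.70 + $132.93 = $2,101.78
Net pay = $13,469.52 − $2,101.78 = $11,367.74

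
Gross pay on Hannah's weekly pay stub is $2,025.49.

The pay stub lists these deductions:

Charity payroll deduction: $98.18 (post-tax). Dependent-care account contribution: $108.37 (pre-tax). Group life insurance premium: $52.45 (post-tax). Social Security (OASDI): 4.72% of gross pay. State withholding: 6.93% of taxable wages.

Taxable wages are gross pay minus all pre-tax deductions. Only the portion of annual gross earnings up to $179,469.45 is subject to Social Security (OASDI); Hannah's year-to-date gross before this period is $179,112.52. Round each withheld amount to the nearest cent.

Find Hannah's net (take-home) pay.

$1,616.78

Dependent-care account contribution: $108.37
Taxable wages = $2,025.49 − $108.37 = $1,917.12
State withholding: $1,917.12 × 0.0693 = $132.86
Social Security (OASDI): only $179,469.45 − $179,112.52 = $356.93 of this check is subject → $356.93 × 0.0472 = $16.85
Group life insurance premium: $52.45
Charity payroll deduction: $98.18
Total deductions = $108.37 + $132.86 + $16.85 + $52.45 + $98.18 = $408.71
Net pay = $2,025.49 − $408.71 = $1,616.78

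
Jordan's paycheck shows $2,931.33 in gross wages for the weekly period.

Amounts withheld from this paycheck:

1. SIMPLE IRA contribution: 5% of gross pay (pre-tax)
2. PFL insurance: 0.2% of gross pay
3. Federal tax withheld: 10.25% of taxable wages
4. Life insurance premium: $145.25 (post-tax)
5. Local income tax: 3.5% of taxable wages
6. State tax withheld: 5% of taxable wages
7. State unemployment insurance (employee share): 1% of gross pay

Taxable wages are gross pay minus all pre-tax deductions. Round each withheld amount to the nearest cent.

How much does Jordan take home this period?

SIMPLE IRA contribution: $2,931.33 × 0.05 = $146.57
Taxable wages = $2,931.33 − $146.57 = $2,784.76
Local income tax: $2,784.76 × 0.035 = $97.47
Federal tax withheld: $2,784.76 × 0.1025 = $285.44
State tax withheld: $2,784.76 × 0.05 = $139.24
State unemployment insurance (employee share): $2,931.33 × 0.01 = $29.31
PFL insurance: $2,931.33 × 0.002 = $5.86
Life insurance premium: $145.25
Total deductions = $146.57 + $97.47 + $285.44 + $139.24 + $29.31 + $5.86 + $145.25 = $849.14
Net pay = $2,931.33 − $849.14 = $2,082.19

$2,082.19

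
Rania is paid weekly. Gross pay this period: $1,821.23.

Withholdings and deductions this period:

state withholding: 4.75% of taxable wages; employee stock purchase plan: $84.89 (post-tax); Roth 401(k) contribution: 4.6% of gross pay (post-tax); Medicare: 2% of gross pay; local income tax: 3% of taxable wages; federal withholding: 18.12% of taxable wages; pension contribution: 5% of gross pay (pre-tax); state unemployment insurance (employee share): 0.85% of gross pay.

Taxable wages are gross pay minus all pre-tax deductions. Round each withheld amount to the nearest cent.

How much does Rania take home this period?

Pension contribution: $1,821.23 × 0.05 = $91.06
Taxable wages = $1,821.23 − $91.06 = $1,730.17
Local income tax: $1,730.17 × 0.03 = $51.91
State withholding: $1,730.17 × 0.0475 = $82.18
Federal withholding: $1,730.17 × 0.1812 = $313.51
Medicare: $1,821.23 × 0.02 = $36.42
State unemployment insurance (employee share): $1,821.23 × 0.0085 = $15.48
Roth 401(k) contribution: $1,821.23 × 0.046 = $83.78
Employee stock purchase plan: $84.89
Total deductions = $91.06 + $51.91 + $82.18 + $313.51 + $36.42 + $15.48 + $83.78 + $84.89 = $759.23
Net pay = $1,821.23 − $759.23 = $1,062.00

$1,062.00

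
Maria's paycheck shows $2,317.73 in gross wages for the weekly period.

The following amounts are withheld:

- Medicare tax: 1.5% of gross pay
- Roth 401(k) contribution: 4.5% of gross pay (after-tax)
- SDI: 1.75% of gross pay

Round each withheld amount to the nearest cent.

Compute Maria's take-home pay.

$2,138.10

Medicare tax: $2,317.73 × 0.015 = $34.77
SDI: $2,317.73 × 0.0175 = $40.56
Roth 401(k) contribution: $2,317.73 × 0.045 = $104.30
Total deductions = $34.77 + $40.56 + $104.30 = $179.63
Net pay = $2,317.73 − $179.63 = $2,138.10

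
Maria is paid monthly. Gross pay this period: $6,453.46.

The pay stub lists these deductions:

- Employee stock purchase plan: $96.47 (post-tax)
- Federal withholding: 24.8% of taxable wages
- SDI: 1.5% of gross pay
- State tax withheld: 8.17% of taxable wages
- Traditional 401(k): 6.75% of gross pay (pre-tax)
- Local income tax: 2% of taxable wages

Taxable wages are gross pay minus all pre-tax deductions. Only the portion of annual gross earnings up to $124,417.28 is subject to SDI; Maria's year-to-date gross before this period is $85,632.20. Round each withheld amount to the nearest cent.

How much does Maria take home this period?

$3,720.13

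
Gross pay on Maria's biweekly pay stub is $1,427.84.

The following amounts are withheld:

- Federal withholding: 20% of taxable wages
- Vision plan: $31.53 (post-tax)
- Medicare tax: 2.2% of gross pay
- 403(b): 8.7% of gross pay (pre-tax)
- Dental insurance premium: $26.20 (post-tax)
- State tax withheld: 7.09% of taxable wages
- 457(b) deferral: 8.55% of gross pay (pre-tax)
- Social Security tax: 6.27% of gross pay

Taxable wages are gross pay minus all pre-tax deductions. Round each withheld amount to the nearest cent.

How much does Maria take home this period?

$682.79

403(b): $1,427.84 × 0.087 = $124.22
457(b) deferral: $1,427.84 × 0.0855 = $122.08
Pre-tax total = $124.22 + $122.08 = $246.30
Taxable wages = $1,427.84 − $246.30 = $1,181.54
State tax withheld: $1,181.54 × 0.0709 = $83.77
Federal withholding: $1,181.54 × 0.2 = $236.31
Social Security tax: $1,427.84 × 0.0627 = $89.53
Medicare tax: $1,427.84 × 0.022 = $31.41
Dental insurance premium: $26.20
Vision plan: $31.53
Total deductions = $124.22 + $122.08 + $83.77 + $236.31 + $89.53 + $31.41 + $26.20 + $31.53 = $745.05
Net pay = $1,427.84 − $745.05 = $682.79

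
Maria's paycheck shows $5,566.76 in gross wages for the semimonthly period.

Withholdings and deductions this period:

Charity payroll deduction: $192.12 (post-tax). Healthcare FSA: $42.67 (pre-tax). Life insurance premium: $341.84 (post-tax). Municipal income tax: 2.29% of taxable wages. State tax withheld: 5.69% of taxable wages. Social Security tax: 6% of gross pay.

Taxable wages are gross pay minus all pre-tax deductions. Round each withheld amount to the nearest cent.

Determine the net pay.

Healthcare FSA: $42.67
Taxable wages = $5,566.76 − $42.67 = $5,524.09
State tax withheld: $5,524.09 × 0.0569 = $314.32
Municipal income tax: $5,524.09 × 0.0229 = $126.50
Social Security tax: $5,566.76 × 0.06 = $334.01
Life insurance premium: $341.84
Charity payroll deduction: $192.12
Total deductions = $42.67 + $314.32 + $126.50 + $334.01 + $341.84 + $192.12 = $1,351.46
Net pay = $5,566.76 − $1,351.46 = $4,215.30

$4,215.30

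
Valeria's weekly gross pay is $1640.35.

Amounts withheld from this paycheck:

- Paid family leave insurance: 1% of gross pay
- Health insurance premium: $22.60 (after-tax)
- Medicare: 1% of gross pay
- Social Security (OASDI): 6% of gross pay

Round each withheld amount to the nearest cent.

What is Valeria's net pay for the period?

$1486.53

Paid family leave insurance: $1640.35 × 0.01 = $16.40
Social Security (OASDI): $1640.35 × 0.06 = $98.42
Medicare: $1640.35 × 0.01 = $16.40
Health insurance premium: $22.60
Total deductions = $16.40 + $98.42 + $16.40 + $22.60 = $153.82
Net pay = $1640.35 − $153.82 = $1486.53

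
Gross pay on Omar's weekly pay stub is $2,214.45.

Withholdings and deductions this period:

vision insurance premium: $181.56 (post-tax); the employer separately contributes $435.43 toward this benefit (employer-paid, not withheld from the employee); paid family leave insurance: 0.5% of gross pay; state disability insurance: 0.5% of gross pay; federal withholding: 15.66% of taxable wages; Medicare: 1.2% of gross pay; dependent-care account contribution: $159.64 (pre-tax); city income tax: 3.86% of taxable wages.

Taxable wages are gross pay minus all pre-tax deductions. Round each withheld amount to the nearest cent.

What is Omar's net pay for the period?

$1,423.44

Dependent-care account contribution: $159.64
Taxable wages = $2,214.45 − $159.64 = $2,054.81
City income tax: $2,054.81 × 0.0386 = $79.32
Federal withholding: $2,054.81 × 0.1566 = $321.78
State disability insurance: $2,214.45 × 0.005 = $11.07
Paid family leave insurance: $2,214.45 × 0.005 = $11.07
Medicare: $2,214.45 × 0.012 = $26.57
Vision insurance premium: $181.56
(Employer's $435.43 toward vision insurance premium is not withheld from the employee.)
Total deductions = $159.64 + $79.32 + $321.78 + $11.07 + $11.07 + $26.57 + $181.56 = $791.01
Net pay = $2,214.45 − $791.01 = $1,423.44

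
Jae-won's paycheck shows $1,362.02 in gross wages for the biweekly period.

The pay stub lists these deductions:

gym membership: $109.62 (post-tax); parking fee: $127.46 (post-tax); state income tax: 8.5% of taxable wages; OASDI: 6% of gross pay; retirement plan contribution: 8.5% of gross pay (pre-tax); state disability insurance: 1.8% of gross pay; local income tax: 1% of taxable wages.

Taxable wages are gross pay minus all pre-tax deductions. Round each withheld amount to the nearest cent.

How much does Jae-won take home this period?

$784.54

Retirement plan contribution: $1,362.02 × 0.085 = $115.77
Taxable wages = $1,362.02 − $115.77 = $1,246.25
Local income tax: $1,246.25 × 0.01 = $12.46
State income tax: $1,246.25 × 0.085 = $105.93
OASDI: $1,362.02 × 0.06 = $81.72
State disability insurance: $1,362.02 × 0.018 = $24.52
Parking fee: $127.46
Gym membership: $109.62
Total deductions = $115.77 + $12.46 + $105.93 + $81.72 + $24.52 + $127.46 + $109.62 = $577.48
Net pay = $1,362.02 − $577.48 = $784.54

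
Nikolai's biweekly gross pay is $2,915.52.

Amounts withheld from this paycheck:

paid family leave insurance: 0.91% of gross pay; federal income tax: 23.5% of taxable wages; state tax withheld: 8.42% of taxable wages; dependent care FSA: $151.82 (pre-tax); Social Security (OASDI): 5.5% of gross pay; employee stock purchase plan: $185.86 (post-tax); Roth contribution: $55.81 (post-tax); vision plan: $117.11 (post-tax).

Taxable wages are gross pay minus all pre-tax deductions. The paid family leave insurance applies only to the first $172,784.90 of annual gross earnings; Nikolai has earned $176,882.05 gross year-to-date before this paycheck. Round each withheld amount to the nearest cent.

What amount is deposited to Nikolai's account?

Dependent care FSA: $151.82
Taxable wages = $2,915.52 − $151.82 = $2,763.70
State tax withheld: $2,763.70 × 0.0842 = $232.70
Federal income tax: $2,763.70 × 0.235 = $649.47
Paid family leave insurance: annual cap $172,784.90 already reached (YTD $176,882.05), so $0.00
Social Security (OASDI): $2,915.52 × 0.055 = $160.35
Vision plan: $117.11
Roth contribution: $55.81
Employee stock purchase plan: $185.86
Total deductions = $151.82 + $232.70 + $649.47 + $0.00 + $160.35 + $117.11 + $55.81 + $185.86 = $1,553.12
Net pay = $2,915.52 − $1,553.12 = $1,362.40

$1,362.40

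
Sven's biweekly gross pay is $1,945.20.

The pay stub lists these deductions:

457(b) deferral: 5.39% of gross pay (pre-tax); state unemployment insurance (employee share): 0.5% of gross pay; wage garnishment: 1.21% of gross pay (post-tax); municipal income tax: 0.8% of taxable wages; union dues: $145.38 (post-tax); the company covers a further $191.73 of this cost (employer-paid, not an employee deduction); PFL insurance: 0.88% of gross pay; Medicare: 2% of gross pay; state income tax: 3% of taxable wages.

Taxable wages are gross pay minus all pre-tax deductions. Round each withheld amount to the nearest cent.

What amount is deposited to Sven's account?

457(b) deferral: $1,945.20 × 0.0539 = $104.85
Taxable wages = $1,945.20 − $104.85 = $1,840.35
State income tax: $1,840.35 × 0.03 = $55.21
Municipal income tax: $1,840.35 × 0.008 = $14.72
PFL insurance: $1,945.20 × 0.0088 = $17.12
State unemployment insurance (employee share): $1,945.20 × 0.005 = $9.73
Medicare: $1,945.20 × 0.02 = $38.90
Wage garnishment: $1,945.20 × 0.0121 = $23.54
Union dues: $145.38
(Employer's $191.73 toward union dues is not withheld from the employee.)
Total deductions = $104.85 + $55.21 + $14.72 + $17.12 + $9.73 + $38.90 + $23.54 + $145.38 = $409.45
Net pay = $1,945.20 − $409.45 = $1,535.75

$1,535.75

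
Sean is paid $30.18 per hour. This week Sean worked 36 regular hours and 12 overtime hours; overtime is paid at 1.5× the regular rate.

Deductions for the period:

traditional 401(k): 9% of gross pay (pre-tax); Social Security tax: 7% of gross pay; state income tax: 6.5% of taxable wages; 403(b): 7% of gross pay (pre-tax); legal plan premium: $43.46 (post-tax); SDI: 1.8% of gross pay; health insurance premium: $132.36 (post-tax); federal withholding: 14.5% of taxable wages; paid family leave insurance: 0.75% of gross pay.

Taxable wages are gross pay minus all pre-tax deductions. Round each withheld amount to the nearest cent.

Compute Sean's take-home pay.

Regular pay: 36 × $30.18 = $1,086.48
Overtime pay: 12 × $30.18 × 1.5 = $543.24
Gross pay = $1,086.48 + $543.24 = $1,629.72
Traditional 401(k): $1,629.72 × 0.09 = $146.67
403(b): $1,629.72 × 0.07 = $114.08
Pre-tax total = $146.67 + $114.08 = $260.75
Taxable wages = $1,629.72 − $260.75 = $1,368.97
State income tax: $1,368.97 × 0.065 = $88.98
Federal withholding: $1,368.97 × 0.145 = $198.50
SDI: $1,629.72 × 0.018 = $29.33
Paid family leave insurance: $1,629.72 × 0.0075 = $12.22
Social Security tax: $1,629.72 × 0.07 = $114.08
Legal plan premium: $43.46
Health insurance premium: $132.36
Total deductions = $146.67 + $114.08 + $88.98 + $198.50 + $29.33 + $12.22 + $114.08 + $43.46 + $132.36 = $879.68
Net pay = $1,629.72 − $879.68 = $750.04

$750.04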